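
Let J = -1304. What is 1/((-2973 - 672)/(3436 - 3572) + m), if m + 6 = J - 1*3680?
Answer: -136/674995 ≈ -0.00020148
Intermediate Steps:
m = -4990 (m = -6 + (-1304 - 1*3680) = -6 + (-1304 - 3680) = -6 - 4984 = -4990)
1/((-2973 - 672)/(3436 - 3572) + m) = 1/((-2973 - 672)/(3436 - 3572) - 4990) = 1/(-3645/(-136) - 4990) = 1/(-3645*(-1/136) - 4990) = 1/(3645/136 - 4990) = 1/(-674995/136) = -136/674995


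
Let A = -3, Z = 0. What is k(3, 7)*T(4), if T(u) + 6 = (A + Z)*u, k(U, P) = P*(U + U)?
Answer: -756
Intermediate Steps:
k(U, P) = 2*P*U (k(U, P) = P*(2*U) = 2*P*U)
T(u) = -6 - 3*u (T(u) = -6 + (-3 + 0)*u = -6 - 3*u)
k(3, 7)*T(4) = (2*7*3)*(-6 - 3*4) = 42*(-6 - 12) = 42*(-18) = -756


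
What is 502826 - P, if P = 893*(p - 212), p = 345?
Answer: 384057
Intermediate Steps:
P = 118769 (P = 893*(345 - 212) = 893*133 = 118769)
502826 - P = 502826 - 1*118769 = 502826 - 118769 = 384057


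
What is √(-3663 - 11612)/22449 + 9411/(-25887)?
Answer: -3137/8629 + 5*I*√611/22449 ≈ -0.36354 + 0.0055055*I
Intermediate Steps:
√(-3663 - 11612)/22449 + 9411/(-25887) = √(-15275)*(1/22449) + 9411*(-1/25887) = (5*I*√611)*(1/22449) - 3137/8629 = 5*I*√611/22449 - 3137/8629 = -3137/8629 + 5*I*√611/22449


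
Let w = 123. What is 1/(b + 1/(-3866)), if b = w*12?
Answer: 3866/5706215 ≈ 0.00067751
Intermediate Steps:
b = 1476 (b = 123*12 = 1476)
1/(b + 1/(-3866)) = 1/(1476 + 1/(-3866)) = 1/(1476 - 1/3866) = 1/(5706215/3866) = 3866/5706215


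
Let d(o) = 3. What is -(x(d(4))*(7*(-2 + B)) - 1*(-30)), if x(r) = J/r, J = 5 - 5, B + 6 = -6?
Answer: -30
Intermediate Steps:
B = -12 (B = -6 - 6 = -12)
J = 0
x(r) = 0 (x(r) = 0/r = 0)
-(x(d(4))*(7*(-2 + B)) - 1*(-30)) = -(0*(7*(-2 - 12)) - 1*(-30)) = -(0*(7*(-14)) + 30) = -(0*(-98) + 30) = -(0 + 30) = -1*30 = -30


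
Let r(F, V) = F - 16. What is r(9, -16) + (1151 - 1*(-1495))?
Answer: 2639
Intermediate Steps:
r(F, V) = -16 + F
r(9, -16) + (1151 - 1*(-1495)) = (-16 + 9) + (1151 - 1*(-1495)) = -7 + (1151 + 1495) = -7 + 2646 = 2639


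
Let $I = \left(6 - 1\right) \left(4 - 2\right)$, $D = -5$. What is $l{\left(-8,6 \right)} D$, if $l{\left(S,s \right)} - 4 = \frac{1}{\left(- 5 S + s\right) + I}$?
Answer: $- \frac{1125}{56} \approx -20.089$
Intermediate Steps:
$I = 10$ ($I = 5 \cdot 2 = 10$)
$l{\left(S,s \right)} = 4 + \frac{1}{10 + s - 5 S}$ ($l{\left(S,s \right)} = 4 + \frac{1}{\left(- 5 S + s\right) + 10} = 4 + \frac{1}{\left(s - 5 S\right) + 10} = 4 + \frac{1}{10 + s - 5 S}$)
$l{\left(-8,6 \right)} D = \frac{41 - -160 + 4 \cdot 6}{10 + 6 - -40} \left(-5\right) = \frac{41 + 160 + 24}{10 + 6 + 40} \left(-5\right) = \frac{1}{56} \cdot 225 \left(-5\right) = \frac{225}{56} \left(-5\right) = - \frac{1125}{56}$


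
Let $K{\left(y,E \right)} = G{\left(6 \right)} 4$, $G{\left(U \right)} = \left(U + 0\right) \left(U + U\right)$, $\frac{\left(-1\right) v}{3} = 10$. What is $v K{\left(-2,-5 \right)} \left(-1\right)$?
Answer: $8640$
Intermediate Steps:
$v = -30$ ($v = \left(-3\right) 10 = -30$)
$G{\left(U \right)} = 2 U^{2}$ ($G{\left(U \right)} = U 2 U = 2 U^{2}$)
$K{\left(y,E \right)} = 288$ ($K{\left(y,E \right)} = 2 \cdot 6^{2} \cdot 4 = 2 \cdot 36 \cdot 4 = 72 \cdot 4 = 288$)
$v K{\left(-2,-5 \right)} \left(-1\right) = \left(-30\right) 288 \left(-1\right) = \left(-8640\right) \left(-1\right) = 8640$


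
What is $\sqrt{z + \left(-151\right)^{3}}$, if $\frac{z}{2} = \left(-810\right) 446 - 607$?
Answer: $3 i \sqrt{462965} \approx 2041.2 i$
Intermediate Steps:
$z = -723734$ ($z = 2 \left(\left(-810\right) 446 - 607\right) = 2 \left(-361260 - 607\right) = 2 \left(-361867\right) = -723734$)
$\sqrt{z + \left(-151\right)^{3}} = \sqrt{-723734 + \left(-151\right)^{3}} = \sqrt{-723734 - 3442951} = \sqrt{-4166685} = 3 i \sqrt{462965}$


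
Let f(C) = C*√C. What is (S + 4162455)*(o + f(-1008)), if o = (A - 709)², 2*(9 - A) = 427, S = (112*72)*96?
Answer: 16478016963471/4 - 59713101504*I*√7 ≈ 4.1195e+12 - 1.5799e+11*I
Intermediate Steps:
S = 774144 (S = 8064*96 = 774144)
f(C) = C^(3/2)
A = -409/2 (A = 9 - ½*427 = 9 - 427/2 = -409/2 ≈ -204.50)
o = 3337929/4 (o = (-409/2 - 709)² = (-1827/2)² = 3337929/4 ≈ 8.3448e+5)
(S + 4162455)*(o + f(-1008)) = (774144 + 4162455)*(3337929/4 + (-1008)^(3/2)) = 4936599*(3337929/4 - 12096*I*√7) = 16478016963471/4 - 59713101504*I*√7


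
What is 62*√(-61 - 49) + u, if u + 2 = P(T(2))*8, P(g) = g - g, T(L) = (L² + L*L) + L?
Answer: -2 + 62*I*√110 ≈ -2.0 + 650.26*I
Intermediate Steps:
T(L) = L + 2*L² (T(L) = (L² + L²) + L = 2*L² + L = L + 2*L²)
P(g) = 0
u = -2 (u = -2 + 0*8 = -2 + 0 = -2)
62*√(-61 - 49) + u = 62*√(-61 - 49) - 2 = 62*√(-110) - 2 = 62*(I*√110) - 2 = 62*I*√110 - 2 = -2 + 62*I*√110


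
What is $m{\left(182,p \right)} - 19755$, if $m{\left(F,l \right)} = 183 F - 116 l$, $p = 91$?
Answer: $2995$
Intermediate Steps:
$m{\left(F,l \right)} = - 116 l + 183 F$
$m{\left(182,p \right)} - 19755 = \left(\left(-116\right) 91 + 183 \cdot 182\right) - 19755 = \left(-10556 + 33306\right) - 19755 = 22750 - 19755 = 2995$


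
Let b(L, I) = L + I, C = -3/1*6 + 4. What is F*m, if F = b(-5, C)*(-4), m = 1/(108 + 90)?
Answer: 38/99 ≈ 0.38384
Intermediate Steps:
C = -14 (C = -3*1*6 + 4 = -3*6 + 4 = -18 + 4 = -14)
b(L, I) = I + L
m = 1/198 ≈ 0.0050505
F = 76 (F = (-14 - 5)*(-4) = -19*(-4) = 76)
F*m = 76*(1/198) = 38/99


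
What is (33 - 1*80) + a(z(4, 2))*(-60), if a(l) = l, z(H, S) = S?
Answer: -167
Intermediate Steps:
(33 - 1*80) + a(z(4, 2))*(-60) = (33 - 1*80) + 2*(-60) = (33 - 80) - 120 = -47 - 120 = -167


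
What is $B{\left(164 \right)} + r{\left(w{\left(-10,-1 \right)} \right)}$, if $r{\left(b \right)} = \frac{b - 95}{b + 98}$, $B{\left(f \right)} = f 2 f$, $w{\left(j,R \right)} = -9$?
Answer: $\frac{4787384}{89} \approx 53791.0$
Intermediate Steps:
$B{\left(f \right)} = 2 f^{2}$ ($B{\left(f \right)} = 2 f f = 2 f^{2}$)
$r{\left(b \right)} = \frac{-95 + b}{98 + b}$
$B{\left(164 \right)} + r{\left(w{\left(-10,-1 \right)} \right)} = 2 \cdot 164^{2} + \frac{-95 - 9}{98 - 9} = 2 \cdot 26896 + \frac{1}{89} \left(-104\right) = 53792 + \frac{1}{89} \left(-104\right) = 53792 - \frac{104}{89} = \frac{4787384}{89}$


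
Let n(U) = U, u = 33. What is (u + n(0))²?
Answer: 1089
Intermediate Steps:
(u + n(0))² = (33 + 0)² = 33² = 1089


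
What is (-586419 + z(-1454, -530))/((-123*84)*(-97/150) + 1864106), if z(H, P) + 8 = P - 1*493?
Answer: -7343125/23384842 ≈ -0.31401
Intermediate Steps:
z(H, P) = -501 + P (z(H, P) = -8 + (P - 1*493) = -8 + (P - 493) = -8 + (-493 + P) = -501 + P)
(-586419 + z(-1454, -530))/((-123*84)*(-97/150) + 1864106) = (-586419 + (-501 - 530))/((-123*84)*(-97/150) + 1864106) = (-586419 - 1031)/(-(-1002204)/150 + 1864106) = -587450/(-10332*(-97/150) + 1864106) = -587450/(167034/25 + 1864106) = -587450/46769684/25 = -587450*25/46769684 = -7343125/23384842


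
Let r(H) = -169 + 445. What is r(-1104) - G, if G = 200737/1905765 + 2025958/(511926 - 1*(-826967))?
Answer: 700116090196009/2551615418145 ≈ 274.38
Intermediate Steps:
r(H) = 276
G = 4129765212011/2551615418145 (G = 200737*(1/1905765) + 2025958/(511926 + 826967) = 200737/1905765 + 2025958/1338893 = 4129765212011/2551615418145 ≈ 1.6185)
r(-1104) - G = 276 - 1*4129765212011/2551615418145 = 276 - 4129765212011/2551615418145 = 700116090196009/2551615418145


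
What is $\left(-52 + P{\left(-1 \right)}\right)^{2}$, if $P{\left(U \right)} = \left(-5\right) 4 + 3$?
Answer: $4761$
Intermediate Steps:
$P{\left(U \right)} = -17$ ($P{\left(U \right)} = -20 + 3 = -17$)
$\left(-52 + P{\left(-1 \right)}\right)^{2} = \left(-52 - 17\right)^{2} = \left(-69\right)^{2} = 4761$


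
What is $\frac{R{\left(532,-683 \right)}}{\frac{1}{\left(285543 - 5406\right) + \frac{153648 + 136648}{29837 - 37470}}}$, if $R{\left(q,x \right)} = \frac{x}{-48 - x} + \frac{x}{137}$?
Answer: $- \frac{225462735142460}{132806567} \approx -1.6977 \cdot 10^{6}$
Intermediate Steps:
$R{\left(q,x \right)} = \frac{x}{137} + \frac{x}{-48 - x}$ ($R{\left(q,x \right)} = \frac{x}{-48 - x} + x \frac{1}{137} = \frac{x}{-48 - x} + \frac{x}{137} = \frac{x}{137} + \frac{x}{-48 - x}$)
$\frac{R{\left(532,-683 \right)}}{\frac{1}{\left(285543 - 5406\right) + \frac{153648 + 136648}{29837 - 37470}}} = \frac{\frac{1}{137} \left(-683\right) \frac{1}{48 - 683} \left(-89 - 683\right)}{\frac{1}{\left(285543 - 5406\right) + \frac{153648 + 136648}{29837 - 37470}}} = \frac{\frac{1}{137} \left(-683\right) \frac{1}{-635} \left(-772\right)}{\frac{1}{280137 + \frac{290296}{-7633}}} = \frac{\frac{1}{137} \left(-683\right) \left(- \frac{1}{635}\right) \left(-772\right)}{\frac{1}{280137 + 290296 \left(- \frac{1}{7633}\right)}} = - \frac{527276}{86995 \frac{1}{280137 - \frac{290296}{7633}}} = - \frac{527276}{86995 \frac{1}{\frac{2137995425}{7633}}} = - \frac{527276}{86995 \cdot \frac{7633}{2137995425}} = \left(- \frac{527276}{86995}\right) \frac{2137995425}{7633} = - \frac{225462735142460}{132806567}$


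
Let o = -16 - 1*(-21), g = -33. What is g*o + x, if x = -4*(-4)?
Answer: -149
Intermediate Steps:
x = 16
o = 5 (o = -16 + 21 = 5)
g*o + x = -33*5 + 16 = -165 + 16 = -149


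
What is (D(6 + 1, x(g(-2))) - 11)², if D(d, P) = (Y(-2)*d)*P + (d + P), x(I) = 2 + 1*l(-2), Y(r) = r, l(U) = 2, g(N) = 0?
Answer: 3136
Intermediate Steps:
x(I) = 4 (x(I) = 2 + 1*2 = 2 + 2 = 4)
D(d, P) = P + d - 2*P*d (D(d, P) = (-2*d)*P + (d + P) = -2*P*d + (P + d) = P + d - 2*P*d)
(D(6 + 1, x(g(-2))) - 11)² = ((4 + (6 + 1) - 2*4*(6 + 1)) - 11)² = ((4 + 7 - 2*4*7) - 11)² = ((4 + 7 - 56) - 11)² = (-45 - 11)² = (-56)² = 3136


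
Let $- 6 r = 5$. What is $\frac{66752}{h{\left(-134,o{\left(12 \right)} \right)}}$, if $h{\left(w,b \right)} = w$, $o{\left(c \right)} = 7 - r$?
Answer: $- \frac{33376}{67} \approx -498.15$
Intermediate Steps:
$r = - \frac{5}{6}$ ($r = \left(- \frac{1}{6}\right) 5 = - \frac{5}{6} \approx -0.83333$)
$o{\left(c \right)} = \frac{47}{6}$ ($o{\left(c \right)} = 7 - - \frac{5}{6} = 7 + \frac{5}{6} = \frac{47}{6}$)
$\frac{66752}{h{\left(-134,o{\left(12 \right)} \right)}} = \frac{66752}{-134} = 66752 \left(- \frac{1}{134}\right) = - \frac{33376}{67}$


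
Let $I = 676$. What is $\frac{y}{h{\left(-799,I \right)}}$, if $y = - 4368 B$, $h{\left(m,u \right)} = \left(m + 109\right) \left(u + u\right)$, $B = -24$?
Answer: $- \frac{168}{1495} \approx -0.11237$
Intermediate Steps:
$h{\left(m,u \right)} = 2 u \left(109 + m\right)$ ($h{\left(m,u \right)} = \left(109 + m\right) 2 u = 2 u \left(109 + m\right)$)
$y = 104832$ ($y = \left(-4368\right) \left(-24\right) = 104832$)
$\frac{y}{h{\left(-799,I \right)}} = \frac{104832}{2 \cdot 676 \left(109 - 799\right)} = \frac{104832}{2 \cdot 676 \left(-690\right)} = \frac{104832}{-932880} = 104832 \left(- \frac{1}{932880}\right) = - \frac{168}{1495}$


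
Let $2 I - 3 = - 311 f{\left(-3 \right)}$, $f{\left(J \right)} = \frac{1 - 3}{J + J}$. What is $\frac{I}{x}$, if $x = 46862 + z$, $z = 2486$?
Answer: $- \frac{151}{148044} \approx -0.00102$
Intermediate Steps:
$f{\left(J \right)} = - \frac{1}{J}$ ($f{\left(J \right)} = - \frac{2}{2 J} = - 2 \frac{1}{2 J} = - \frac{1}{J}$)
$I = - \frac{151}{3}$ ($I = \frac{3}{2} + \frac{\left(-311\right) \left(- \frac{1}{-3}\right)}{2} = \frac{3}{2} + \frac{\left(-311\right) \left(\left(-1\right) \left(- \frac{1}{3}\right)\right)}{2} = \frac{3}{2} + \frac{\left(-311\right) \frac{1}{3}}{2} = \frac{3}{2} + \frac{1}{2} \left(- \frac{311}{3}\right) = \frac{3}{2} - \frac{311}{6} = - \frac{151}{3} \approx -50.333$)
$x = 49348$ ($x = 46862 + 2486 = 49348$)
$\frac{I}{x} = - \frac{151}{3 \cdot 49348} = \left(- \frac{151}{3}\right) \frac{1}{49348} = - \frac{151}{148044}$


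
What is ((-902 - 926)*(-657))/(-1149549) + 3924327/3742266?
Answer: 169289713/43453718566 ≈ 0.0038959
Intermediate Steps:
((-902 - 926)*(-657))/(-1149549) + 3924327/3742266 = -1828*(-657)*(-1/1149549) + 3924327*(1/3742266) = 1200996*(-1/1149549) + 118919/113402 = -400332/383183 + 118919/113402 = 169289713/43453718566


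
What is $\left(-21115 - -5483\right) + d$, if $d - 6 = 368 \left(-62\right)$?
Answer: $-38442$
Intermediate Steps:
$d = -22810$ ($d = 6 + 368 \left(-62\right) = 6 - 22816 = -22810$)
$\left(-21115 - -5483\right) + d = \left(-21115 - -5483\right) - 22810 = \left(-21115 + 5483\right) - 22810 = -15632 - 22810 = -38442$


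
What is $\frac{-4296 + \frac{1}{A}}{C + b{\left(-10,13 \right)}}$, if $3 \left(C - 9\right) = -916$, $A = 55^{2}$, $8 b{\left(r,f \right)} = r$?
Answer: $\frac{155944788}{10802275} \approx 14.436$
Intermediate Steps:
$b{\left(r,f \right)} = \frac{r}{8}$
$A = 3025$
$C = - \frac{889}{3}$ ($C = 9 + \frac{1}{3} \left(-916\right) = 9 - \frac{916}{3} = - \frac{889}{3} \approx -296.33$)
$\frac{-4296 + \frac{1}{A}}{C + b{\left(-10,13 \right)}} = \frac{-4296 + \frac{1}{3025}}{- \frac{889}{3} + \frac{1}{8} \left(-10\right)} = \frac{-4296 + \frac{1}{3025}}{- \frac{889}{3} - \frac{5}{4}} = - \frac{12995399}{3025 \left(- \frac{3571}{12}\right)} = \left(- \frac{12995399}{3025}\right) \left(- \frac{12}{3571}\right) = \frac{155944788}{10802275}$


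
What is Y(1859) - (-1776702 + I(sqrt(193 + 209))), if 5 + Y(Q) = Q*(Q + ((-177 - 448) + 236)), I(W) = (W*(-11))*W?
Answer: 4513849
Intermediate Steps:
I(W) = -11*W**2 (I(W) = (-11*W)*W = -11*W**2)
Y(Q) = -5 + Q*(-389 + Q) (Y(Q) = -5 + Q*(Q + ((-177 - 448) + 236)) = -5 + Q*(Q + (-625 + 236)) = -5 + Q*(Q - 389) = -5 + Q*(-389 + Q))
Y(1859) - (-1776702 + I(sqrt(193 + 209))) = (-5 + 1859**2 - 389*1859) - (-1776702 - 11*(sqrt(193 + 209))**2) = (-5 + 3455881 - 723151) - (-1776702 - 11*(sqrt(402))**2) = 2732725 - (-1776702 - 11*402) = 2732725 - (-1776702 - 4422) = 2732725 - 1*(-1781124) = 2732725 + 1781124 = 4513849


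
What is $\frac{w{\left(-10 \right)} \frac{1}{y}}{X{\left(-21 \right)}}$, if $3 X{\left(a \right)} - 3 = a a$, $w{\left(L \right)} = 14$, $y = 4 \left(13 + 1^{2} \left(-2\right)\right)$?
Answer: $\frac{7}{3256} \approx 0.0021499$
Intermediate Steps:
$y = 44$ ($y = 4 \left(13 + 1 \left(-2\right)\right) = 4 \left(13 - 2\right) = 4 \cdot 11 = 44$)
$X{\left(a \right)} = 1 + \frac{a^{2}}{3}$ ($X{\left(a \right)} = 1 + \frac{a a}{3} = 1 + \frac{a^{2}}{3}$)
$\frac{w{\left(-10 \right)} \frac{1}{y}}{X{\left(-21 \right)}} = \frac{14 \cdot \frac{1}{44}}{1 + \frac{\left(-21\right)^{2}}{3}} = \frac{14 \cdot \frac{1}{44}}{1 + \frac{1}{3} \cdot 441} = \frac{7}{22 \left(1 + 147\right)} = \frac{7}{22 \cdot 148} = \frac{7}{22} \cdot \frac{1}{148} = \frac{7}{3256}$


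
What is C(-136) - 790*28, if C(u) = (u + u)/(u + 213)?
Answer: -1703512/77 ≈ -22124.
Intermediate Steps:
C(u) = 2*u/(213 + u) (C(u) = (2*u)/(213 + u) = 2*u/(213 + u))
C(-136) - 790*28 = 2*(-136)/(213 - 136) - 790*28 = 2*(-136)/77 - 1*22120 = 2*(-136)*(1/77) - 22120 = -272/77 - 22120 = -1703512/77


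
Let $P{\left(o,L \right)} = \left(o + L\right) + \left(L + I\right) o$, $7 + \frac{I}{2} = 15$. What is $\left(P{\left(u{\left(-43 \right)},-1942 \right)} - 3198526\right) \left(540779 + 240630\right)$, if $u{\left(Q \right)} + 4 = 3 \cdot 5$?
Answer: $-2517420834987$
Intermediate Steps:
$I = 16$ ($I = -14 + 2 \cdot 15 = -14 + 30 = 16$)
$u{\left(Q \right)} = 11$ ($u{\left(Q \right)} = -4 + 3 \cdot 5 = -4 + 15 = 11$)
$P{\left(o,L \right)} = L + o + o \left(16 + L\right)$ ($P{\left(o,L \right)} = \left(o + L\right) + \left(L + 16\right) o = \left(L + o\right) + \left(16 + L\right) o = \left(L + o\right) + o \left(16 + L\right) = L + o + o \left(16 + L\right)$)
$\left(P{\left(u{\left(-43 \right)},-1942 \right)} - 3198526\right) \left(540779 + 240630\right) = \left(\left(-1942 + 17 \cdot 11 - 21362\right) - 3198526\right) \left(540779 + 240630\right) = \left(\left(-1942 + 187 - 21362\right) - 3198526\right) 781409 = \left(-23117 - 3198526\right) 781409 = \left(-3221643\right) 781409 = -2517420834987$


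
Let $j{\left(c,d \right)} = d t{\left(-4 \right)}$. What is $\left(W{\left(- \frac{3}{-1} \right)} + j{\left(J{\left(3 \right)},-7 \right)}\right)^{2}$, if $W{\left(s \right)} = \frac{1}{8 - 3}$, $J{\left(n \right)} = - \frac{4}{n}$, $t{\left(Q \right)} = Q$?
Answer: $\frac{19881}{25} \approx 795.24$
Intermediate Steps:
$j{\left(c,d \right)} = - 4 d$ ($j{\left(c,d \right)} = d \left(-4\right) = - 4 d$)
$W{\left(s \right)} = \frac{1}{5}$
$\left(W{\left(- \frac{3}{-1} \right)} + j{\left(J{\left(3 \right)},-7 \right)}\right)^{2} = \left(\frac{1}{5} - -28\right)^{2} = \left(\frac{1}{5} + 28\right)^{2} = \left(\frac{141}{5}\right)^{2} = \frac{19881}{25}$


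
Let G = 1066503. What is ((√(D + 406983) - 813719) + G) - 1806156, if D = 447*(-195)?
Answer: -1553372 + √319818 ≈ -1.5528e+6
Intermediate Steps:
D = -87165
((√(D + 406983) - 813719) + G) - 1806156 = ((√(-87165 + 406983) - 813719) + 1066503) - 1806156 = ((√319818 - 813719) + 1066503) - 1806156 = ((-813719 + √319818) + 1066503) - 1806156 = (252784 + √319818) - 1806156 = -1553372 + √319818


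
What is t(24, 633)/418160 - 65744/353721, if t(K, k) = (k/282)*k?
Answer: -2536957999837/13903725495840 ≈ -0.18247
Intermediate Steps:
t(K, k) = k²/282 (t(K, k) = (k*(1/282))*k = (k/282)*k = k²/282)
t(24, 633)/418160 - 65744/353721 = ((1/282)*633²)/418160 - 65744/353721 = ((1/282)*400689)*(1/418160) - 65744*1/353721 = (133563/94)*(1/418160) - 65744/353721 = 133563/39307040 - 65744/353721 = -2536957999837/13903725495840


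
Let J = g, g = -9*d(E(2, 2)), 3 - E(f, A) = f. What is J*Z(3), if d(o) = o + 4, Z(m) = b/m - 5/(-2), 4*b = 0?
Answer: -225/2 ≈ -112.50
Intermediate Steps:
b = 0 (b = (1/4)*0 = 0)
E(f, A) = 3 - f
Z(m) = 5/2 (Z(m) = 0/m - 5/(-2) = 0 - 5*(-1/2) = 0 + 5/2 = 5/2)
d(o) = 4 + o
g = -45 (g = -9*(4 + (3 - 1*2)) = -9*(4 + (3 - 2)) = -9*(4 + 1) = -9*5 = -45)
J = -45
J*Z(3) = -45*5/2 = -225/2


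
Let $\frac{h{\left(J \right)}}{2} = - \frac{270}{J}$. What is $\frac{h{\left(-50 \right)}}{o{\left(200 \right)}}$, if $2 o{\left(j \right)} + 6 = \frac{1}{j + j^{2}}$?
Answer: $- \frac{868320}{241199} \approx -3.6$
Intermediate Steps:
$h{\left(J \right)} = - \frac{540}{J}$ ($h{\left(J \right)} = 2 \left(- \frac{270}{J}\right) = - \frac{540}{J}$)
$o{\left(j \right)} = -3 + \frac{1}{2 \left(j + j^{2}\right)}$
$\frac{h{\left(-50 \right)}}{o{\left(200 \right)}} = \frac{\left(-540\right) \frac{1}{-50}}{\frac{1}{2} \cdot \frac{1}{200} \frac{1}{1 + 200} \left(1 - 1200 - 6 \cdot 200^{2}\right)} = \frac{\left(-540\right) \left(- \frac{1}{50}\right)}{\frac{1}{2} \cdot \frac{1}{200} \cdot \frac{1}{201} \left(1 - 1200 - 240000\right)} = \frac{54}{5 \cdot \frac{1}{2} \cdot \frac{1}{200} \cdot \frac{1}{201} \left(1 - 1200 - 240000\right)} = \frac{54}{5 \cdot \frac{1}{2} \cdot \frac{1}{200} \cdot \frac{1}{201} \left(-241199\right)} = \frac{54}{5 \left(- \frac{241199}{80400}\right)} = \frac{54}{5} \left(- \frac{80400}{241199}\right) = - \frac{868320}{241199}$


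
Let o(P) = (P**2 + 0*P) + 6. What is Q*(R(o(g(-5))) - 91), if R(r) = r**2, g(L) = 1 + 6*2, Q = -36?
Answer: -1099224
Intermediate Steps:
g(L) = 13 (g(L) = 1 + 12 = 13)
o(P) = 6 + P**2 (o(P) = (P**2 + 0) + 6 = P**2 + 6 = 6 + P**2)
Q*(R(o(g(-5))) - 91) = -36*((6 + 13**2)**2 - 91) = -36*((6 + 169)**2 - 91) = -36*(175**2 - 91) = -36*(30625 - 91) = -36*30534 = -1099224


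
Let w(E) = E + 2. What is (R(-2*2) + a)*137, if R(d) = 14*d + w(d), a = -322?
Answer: -52060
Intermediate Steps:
w(E) = 2 + E
R(d) = 2 + 15*d (R(d) = 14*d + (2 + d) = 2 + 15*d)
(R(-2*2) + a)*137 = ((2 + 15*(-2*2)) - 322)*137 = ((2 + 15*(-4)) - 322)*137 = ((2 - 60) - 322)*137 = (-58 - 322)*137 = -380*137 = -52060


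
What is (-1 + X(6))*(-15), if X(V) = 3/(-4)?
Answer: 105/4 ≈ 26.250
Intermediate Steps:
X(V) = -¾ (X(V) = 3*(-¼) = -¾)
(-1 + X(6))*(-15) = (-1 - ¾)*(-15) = -7/4*(-15) = 105/4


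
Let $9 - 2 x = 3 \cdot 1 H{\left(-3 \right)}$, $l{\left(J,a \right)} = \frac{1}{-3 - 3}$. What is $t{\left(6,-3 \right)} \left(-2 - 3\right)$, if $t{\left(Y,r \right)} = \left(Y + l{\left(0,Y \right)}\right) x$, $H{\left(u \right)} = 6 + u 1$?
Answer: $0$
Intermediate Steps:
$H{\left(u \right)} = 6 + u$
$l{\left(J,a \right)} = - \frac{1}{6}$ ($l{\left(J,a \right)} = \frac{1}{-6} = - \frac{1}{6}$)
$x = 0$ ($x = \frac{9}{2} - \frac{3 \cdot 1 \left(6 - 3\right)}{2} = \frac{9}{2} - \frac{3 \cdot 3}{2} = \frac{9}{2} - \frac{9}{2} = 0$)
$t{\left(Y,r \right)} = 0$ ($t{\left(Y,r \right)} = \left(Y - \frac{1}{6}\right) 0 = \left(- \frac{1}{6} + Y\right) 0 = 0$)
$t{\left(6,-3 \right)} \left(-2 - 3\right) = 0 \left(-2 - 3\right) = 0 \left(-5\right) = 0$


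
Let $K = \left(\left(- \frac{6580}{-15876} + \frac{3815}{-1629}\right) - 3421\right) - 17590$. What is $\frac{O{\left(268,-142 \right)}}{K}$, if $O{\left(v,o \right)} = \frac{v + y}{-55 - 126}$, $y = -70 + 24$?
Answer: $\frac{125874}{2156493707} \approx 5.837 \cdot 10^{-5}$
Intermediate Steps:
$y = -46$
$O{\left(v,o \right)} = \frac{46}{181} - \frac{v}{181}$ ($O{\left(v,o \right)} = \frac{v - 46}{-55 - 126} = \frac{-46 + v}{-181} = \left(-46 + v\right) \left(- \frac{1}{181}\right) = \frac{46}{181} - \frac{v}{181}$)
$K = - \frac{2156493707}{102627}$ ($K = \left(\left(\left(-6580\right) \left(- \frac{1}{15876}\right) + 3815 \left(- \frac{1}{1629}\right)\right) - 3421\right) - 17590 = \left(\left(\frac{235}{567} - \frac{3815}{1629}\right) - 3421\right) - 17590 = \left(- \frac{197810}{102627} - 3421\right) - 17590 = - \frac{351284777}{102627} - 17590 = - \frac{2156493707}{102627} \approx -21013.0$)
$\frac{O{\left(268,-142 \right)}}{K} = \frac{\frac{46}{181} - \frac{268}{181}}{- \frac{2156493707}{102627}} = \left(\frac{46}{181} - \frac{268}{181}\right) \left(- \frac{102627}{2156493707}\right) = \left(- \frac{222}{181}\right) \left(- \frac{102627}{2156493707}\right) = \frac{125874}{2156493707}$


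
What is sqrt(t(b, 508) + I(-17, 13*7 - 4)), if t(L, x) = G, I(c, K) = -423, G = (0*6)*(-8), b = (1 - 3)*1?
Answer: 3*I*sqrt(47) ≈ 20.567*I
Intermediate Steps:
b = -2 (b = -2*1 = -2)
G = 0 (G = 0*(-8) = 0)
t(L, x) = 0
sqrt(t(b, 508) + I(-17, 13*7 - 4)) = sqrt(0 - 423) = sqrt(-423) = 3*I*sqrt(47)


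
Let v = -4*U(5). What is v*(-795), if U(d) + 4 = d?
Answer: 3180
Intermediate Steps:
U(d) = -4 + d
v = -4 (v = -4*(-4 + 5) = -4*1 = -4)
v*(-795) = -4*(-795) = 3180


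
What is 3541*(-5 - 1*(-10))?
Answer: 17705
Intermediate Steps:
3541*(-5 - 1*(-10)) = 3541*(-5 + 10) = 3541*5 = 17705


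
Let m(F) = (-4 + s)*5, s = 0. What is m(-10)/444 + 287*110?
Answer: 3504265/111 ≈ 31570.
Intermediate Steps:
m(F) = -20 (m(F) = (-4 + 0)*5 = -4*5 = -20)
m(-10)/444 + 287*110 = -20/444 + 287*110 = -20*1/444 + 31570 = -5/111 + 31570 = 3504265/111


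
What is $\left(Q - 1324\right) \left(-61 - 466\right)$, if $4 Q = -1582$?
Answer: $\frac{1812353}{2} \approx 9.0618 \cdot 10^{5}$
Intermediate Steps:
$Q = - \frac{791}{2}$ ($Q = \frac{1}{4} \left(-1582\right) = - \frac{791}{2} \approx -395.5$)
$\left(Q - 1324\right) \left(-61 - 466\right) = \left(- \frac{791}{2} - 1324\right) \left(-61 - 466\right) = - \frac{3439 \left(-61 - 466\right)}{2} = \left(- \frac{3439}{2}\right) \left(-527\right) = \frac{1812353}{2}$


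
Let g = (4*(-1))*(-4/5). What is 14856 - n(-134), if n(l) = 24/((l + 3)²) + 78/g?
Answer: 2036203941/137288 ≈ 14832.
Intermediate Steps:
g = 16/5 (g = -(-16)/5 = -4*(-⅘) = 16/5 ≈ 3.2000)
n(l) = 195/8 + 24/(3 + l)² (n(l) = 24/((l + 3)²) + 78/(16/5) = 24/((3 + l)²) + 78*(5/16) = 24/(3 + l)² + 195/8 = 195/8 + 24/(3 + l)²)
14856 - n(-134) = 14856 - (195/8 + 24/(3 - 134)²) = 14856 - (195/8 + 24/(-131)²) = 14856 - (195/8 + 24*(1/17161)) = 14856 - (195/8 + 24/17161) = 14856 - 1*3346587/137288 = 14856 - 3346587/137288 = 2036203941/137288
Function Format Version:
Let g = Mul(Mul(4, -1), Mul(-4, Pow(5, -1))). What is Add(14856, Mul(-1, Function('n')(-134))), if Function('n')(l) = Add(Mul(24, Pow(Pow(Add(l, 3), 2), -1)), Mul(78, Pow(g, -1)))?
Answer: Rational(2036203941, 137288) ≈ 14832.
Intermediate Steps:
g = Rational(16, 5) (g = Mul(-4, Mul(-4, Rational(1, 5))) = Mul(-4, Rational(-4, 5)) = Rational(16, 5) ≈ 3.2000)
Function('n')(l) = Add(Rational(195, 8), Mul(24, Pow(Add(3, l), -2))) (Function('n')(l) = Add(Mul(24, Pow(Pow(Add(l, 3), 2), -1)), Mul(78, Pow(Rational(16, 5), -1))) = Add(Mul(24, Pow(Pow(Add(3, l), 2), -1)), Mul(78, Rational(5, 16))) = Add(Mul(24, Pow(Add(3, l), -2)), Rational(195, 8)) = Add(Rational(195, 8), Mul(24, Pow(Add(3, l), -2))))
Add(14856, Mul(-1, Function('n')(-134))) = Add(14856, Mul(-1, Add(Rational(195, 8), Mul(24, Pow(Add(3, -134), -2))))) = Add(14856, Mul(-1, Add(Rational(195, 8), Mul(24, Pow(-131, -2))))) = Add(14856, Mul(-1, Add(Rational(195, 8), Mul(24, Rational(1, 17161))))) = Add(14856, Mul(-1, Add(Rational(195, 8), Rational(24, 17161)))) = Add(14856, Mul(-1, Rational(3346587, 137288))) = Add(14856, Rational(-3346587, 137288)) = Rational(2036203941, 137288)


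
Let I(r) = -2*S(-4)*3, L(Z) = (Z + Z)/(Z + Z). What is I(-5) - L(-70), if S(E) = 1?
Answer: -7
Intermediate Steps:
L(Z) = 1 (L(Z) = (2*Z)/((2*Z)) = (2*Z)*(1/(2*Z)) = 1)
I(r) = -6 (I(r) = -2*1*3 = -2*3 = -6)
I(-5) - L(-70) = -6 - 1*1 = -6 - 1 = -7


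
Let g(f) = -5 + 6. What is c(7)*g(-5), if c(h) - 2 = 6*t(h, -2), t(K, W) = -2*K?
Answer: -82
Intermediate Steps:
c(h) = 2 - 12*h (c(h) = 2 + 6*(-2*h) = 2 - 12*h)
g(f) = 1
c(7)*g(-5) = (2 - 12*7)*1 = (2 - 84)*1 = -82*1 = -82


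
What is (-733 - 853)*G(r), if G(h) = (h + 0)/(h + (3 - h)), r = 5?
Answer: -7930/3 ≈ -2643.3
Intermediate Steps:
G(h) = h/3
(-733 - 853)*G(r) = (-733 - 853)*((⅓)*5) = -1586*5/3 = -7930/3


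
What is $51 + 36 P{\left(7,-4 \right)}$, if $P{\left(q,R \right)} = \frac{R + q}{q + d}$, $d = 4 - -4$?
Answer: $\frac{291}{5} \approx 58.2$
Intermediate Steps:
$d = 8$ ($d = 4 + 4 = 8$)
$P{\left(q,R \right)} = \frac{R + q}{8 + q}$ ($P{\left(q,R \right)} = \frac{R + q}{q + 8} = \frac{R + q}{8 + q}$)
$51 + 36 P{\left(7,-4 \right)} = 51 + 36 \frac{-4 + 7}{8 + 7} = 51 + 36 \cdot \frac{1}{15} \cdot 3 = 51 + 36 \cdot \frac{1}{5} = 51 + \frac{36}{5} = \frac{291}{5}$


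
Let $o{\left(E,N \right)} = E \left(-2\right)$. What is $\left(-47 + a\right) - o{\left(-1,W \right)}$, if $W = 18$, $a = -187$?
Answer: $-236$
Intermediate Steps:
$o{\left(E,N \right)} = - 2 E$
$\left(-47 + a\right) - o{\left(-1,W \right)} = \left(-47 - 187\right) - \left(-2\right) \left(-1\right) = -234 - 2 = -236$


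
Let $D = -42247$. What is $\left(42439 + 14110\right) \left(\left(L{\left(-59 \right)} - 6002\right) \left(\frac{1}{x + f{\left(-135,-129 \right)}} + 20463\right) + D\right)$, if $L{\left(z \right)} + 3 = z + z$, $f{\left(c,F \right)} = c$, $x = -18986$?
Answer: $- \frac{135523779353915557}{19121} \approx -7.0877 \cdot 10^{12}$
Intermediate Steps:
$L{\left(z \right)} = -3 + 2 z$ ($L{\left(z \right)} = -3 + \left(z + z\right) = -3 + 2 z$)
$\left(42439 + 14110\right) \left(\left(L{\left(-59 \right)} - 6002\right) \left(\frac{1}{x + f{\left(-135,-129 \right)}} + 20463\right) + D\right) = \left(42439 + 14110\right) \left(\left(\left(-3 + 2 \left(-59\right)\right) - 6002\right) \left(\frac{1}{-18986 - 135} + 20463\right) - 42247\right) = 56549 \left(\left(\left(-3 - 118\right) - 6002\right) \left(\frac{1}{-19121} + 20463\right) - 42247\right) = 56549 \left(\left(-121 - 6002\right) \left(- \frac{1}{19121} + 20463\right) - 42247\right) = 56549 \left(\left(-6123\right) \frac{391273022}{19121} - 42247\right) = 56549 \left(- \frac{2395764713706}{19121} - 42247\right) = 56549 \left(- \frac{2396572518593}{19121}\right) = - \frac{135523779353915557}{19121}$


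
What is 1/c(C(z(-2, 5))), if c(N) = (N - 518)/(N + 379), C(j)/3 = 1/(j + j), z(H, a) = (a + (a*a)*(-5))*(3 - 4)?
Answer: -10107/13813 ≈ -0.73170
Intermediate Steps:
z(H, a) = -a + 5*a² (z(H, a) = (a + a²*(-5))*(-1) = (a - 5*a²)*(-1) = -a + 5*a²)
C(j) = 3/(2*j) (C(j) = 3/(j + j) = 3/((2*j)) = 3*(1/(2*j)) = 3/(2*j))
c(N) = (-518 + N)/(379 + N)
1/c(C(z(-2, 5))) = 1/((-518 + 3/(2*((5*(-1 + 5*5)))))/(379 + 3/(2*((5*(-1 + 5*5)))))) = 1/((-518 + 3/(2*((5*(-1 + 25)))))/(379 + 3/(2*((5*(-1 + 25)))))) = 1/((-518 + 3/(2*((5*24))))/(379 + 3/(2*((5*24))))) = 1/((-518 + (3/2)/120)/(379 + (3/2)/120)) = 1/((-518 + (3/2)*(1/120))/(379 + (3/2)*(1/120))) = 1/((-518 + 1/80)/(379 + 1/80)) = 1/(-41439/80/(30321/80)) = 1/((80/30321)*(-41439/80)) = 1/(-13813/10107) = -10107/13813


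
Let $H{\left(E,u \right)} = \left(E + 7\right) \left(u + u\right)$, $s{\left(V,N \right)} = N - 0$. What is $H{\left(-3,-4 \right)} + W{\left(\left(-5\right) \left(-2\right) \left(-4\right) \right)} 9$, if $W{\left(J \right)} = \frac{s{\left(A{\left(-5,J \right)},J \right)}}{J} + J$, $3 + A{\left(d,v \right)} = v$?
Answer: $-383$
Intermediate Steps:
$A{\left(d,v \right)} = -3 + v$
$s{\left(V,N \right)} = N$ ($s{\left(V,N \right)} = N + 0 = N$)
$H{\left(E,u \right)} = 2 u \left(7 + E\right)$ ($H{\left(E,u \right)} = \left(7 + E\right) 2 u = 2 u \left(7 + E\right)$)
$W{\left(J \right)} = 1 + J$ ($W{\left(J \right)} = \frac{J}{J} + J = 1 + J$)
$H{\left(-3,-4 \right)} + W{\left(\left(-5\right) \left(-2\right) \left(-4\right) \right)} 9 = 2 \left(-4\right) \left(7 - 3\right) + \left(1 + \left(-5\right) \left(-2\right) \left(-4\right)\right) 9 = 2 \left(-4\right) 4 + \left(1 + 10 \left(-4\right)\right) 9 = -32 + \left(1 - 40\right) 9 = -32 - 351 = -383$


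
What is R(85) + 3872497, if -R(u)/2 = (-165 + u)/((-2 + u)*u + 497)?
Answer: 913909297/236 ≈ 3.8725e+6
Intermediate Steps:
R(u) = -2*(-165 + u)/(497 + u*(-2 + u)) (R(u) = -2*(-165 + u)/((-2 + u)*u + 497) = -2*(-165 + u)/(u*(-2 + u) + 497) = -2*(-165 + u)/(497 + u*(-2 + u)))
R(85) + 3872497 = 2*(165 - 1*85)/(497 + 85**2 - 2*85) + 3872497 = 2*(165 - 85)/(497 + 7225 - 170) + 3872497 = 2*80/7552 + 3872497 = 2*(1/7552)*80 + 3872497 = 5/236 + 3872497 = 913909297/236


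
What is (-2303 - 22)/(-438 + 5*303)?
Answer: -775/359 ≈ -2.1588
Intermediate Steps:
(-2303 - 22)/(-438 + 5*303) = -2325/(-438 + 1515) = -2325/1077 = -2325*1/1077 = -775/359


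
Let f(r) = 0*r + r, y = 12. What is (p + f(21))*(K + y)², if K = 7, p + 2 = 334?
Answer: 127433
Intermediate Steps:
p = 332 (p = -2 + 334 = 332)
f(r) = r (f(r) = 0 + r = r)
(p + f(21))*(K + y)² = (332 + 21)*(7 + 12)² = 353*19² = 353*361 = 127433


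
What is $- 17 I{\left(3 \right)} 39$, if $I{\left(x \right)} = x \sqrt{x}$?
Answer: $- 1989 \sqrt{3} \approx -3445.1$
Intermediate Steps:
$I{\left(x \right)} = x^{\frac{3}{2}}$
$- 17 I{\left(3 \right)} 39 = - 17 \cdot 3^{\frac{3}{2}} \cdot 39 = - 17 \cdot 3 \sqrt{3} \cdot 39 = - 51 \sqrt{3} \cdot 39 = - 1989 \sqrt{3}$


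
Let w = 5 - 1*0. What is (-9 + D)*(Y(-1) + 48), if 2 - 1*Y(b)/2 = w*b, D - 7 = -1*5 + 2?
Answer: -310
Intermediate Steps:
D = 4 (D = 7 + (-1*5 + 2) = 7 + (-5 + 2) = 7 - 3 = 4)
w = 5 (w = 5 + 0 = 5)
Y(b) = 4 - 10*b
(-9 + D)*(Y(-1) + 48) = (-9 + 4)*((4 - 10*(-1)) + 48) = -5*((4 + 10) + 48) = -5*(14 + 48) = -5*62 = -310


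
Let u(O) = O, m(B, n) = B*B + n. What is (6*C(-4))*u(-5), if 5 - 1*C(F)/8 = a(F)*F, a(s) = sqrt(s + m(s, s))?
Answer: -1200 - 1920*sqrt(2) ≈ -3915.3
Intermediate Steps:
m(B, n) = n + B**2 (m(B, n) = B**2 + n = n + B**2)
a(s) = sqrt(s**2 + 2*s) (a(s) = sqrt(s + (s + s**2)) = sqrt(s**2 + 2*s))
C(F) = 40 - 8*F*sqrt(F*(2 + F)) (C(F) = 40 - 8*sqrt(F*(2 + F))*F = 40 - 8*F*sqrt(F*(2 + F)))
(6*C(-4))*u(-5) = (6*(40 - 8*(-4)*sqrt(-4*(2 - 4))))*(-5) = (6*(40 - 8*(-4)*sqrt(-4*(-2))))*(-5) = (6*(40 - 8*(-4)*sqrt(8)))*(-5) = (6*(40 - 8*(-4)*2*sqrt(2)))*(-5) = (6*(40 + 64*sqrt(2)))*(-5) = (240 + 384*sqrt(2))*(-5) = -1200 - 1920*sqrt(2)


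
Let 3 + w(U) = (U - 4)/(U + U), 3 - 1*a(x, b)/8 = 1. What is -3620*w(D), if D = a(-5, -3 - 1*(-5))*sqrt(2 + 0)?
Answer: 9050 + 905*sqrt(2)/4 ≈ 9370.0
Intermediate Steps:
a(x, b) = 16 (a(x, b) = 24 - 8*1 = 24 - 8 = 16)
D = 16*sqrt(2) (D = 16*sqrt(2 + 0) = 16*sqrt(2) ≈ 22.627)
w(U) = -3 + (-4 + U)/(2*U) (w(U) = -3 + (U - 4)/(U + U) = -3 + (-4 + U)/((2*U)) = -3 + (-4 + U)*(1/(2*U)) = -3 + (-4 + U)/(2*U))
-3620*w(D) = -3620*(-5/2 - 2*sqrt(2)/32) = -3620*(-5/2 - sqrt(2)/16) = 9050 + 905*sqrt(2)/4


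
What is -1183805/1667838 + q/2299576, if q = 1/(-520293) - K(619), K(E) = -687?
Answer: -39326978878622395/55430285330753044 ≈ -0.70949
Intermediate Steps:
q = 357441290/520293 (q = 1/(-520293) - 1*(-687) = -1/520293 + 687 = 357441290/520293 ≈ 687.00)
-1183805/1667838 + q/2299576 = -1183805/1667838 + (357441290/520293)/2299576 = -1183805*1/1667838 + (357441290/520293)*(1/2299576) = -1183805/1667838 + 178720645/598226647884 = -39326978878622395/55430285330753044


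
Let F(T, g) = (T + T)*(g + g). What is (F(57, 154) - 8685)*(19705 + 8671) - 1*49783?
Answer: 749842769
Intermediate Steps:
F(T, g) = 4*T*g (F(T, g) = (2*T)*(2*g) = 4*T*g)
(F(57, 154) - 8685)*(19705 + 8671) - 1*49783 = (4*57*154 - 8685)*(19705 + 8671) - 1*49783 = (35112 - 8685)*28376 - 49783 = 26427*28376 - 49783 = 749892552 - 49783 = 749842769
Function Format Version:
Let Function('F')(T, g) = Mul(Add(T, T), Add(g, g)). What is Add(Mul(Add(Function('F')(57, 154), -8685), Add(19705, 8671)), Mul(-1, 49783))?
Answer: 749842769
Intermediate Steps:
Function('F')(T, g) = Mul(4, T, g) (Function('F')(T, g) = Mul(Mul(2, T), Mul(2, g)) = Mul(4, T, g))
Add(Mul(Add(Function('F')(57, 154), -8685), Add(19705, 8671)), Mul(-1, 49783)) = Add(Mul(Add(Mul(4, 57, 154), -8685), Add(19705, 8671)), Mul(-1, 49783)) = Add(Mul(Add(35112, -8685), 28376), -49783) = Add(Mul(26427, 28376), -49783) = Add(749892552, -49783) = 749842769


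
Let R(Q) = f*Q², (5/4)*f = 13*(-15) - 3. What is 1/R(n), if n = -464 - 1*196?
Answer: -1/68999040 ≈ -1.4493e-8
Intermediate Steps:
n = -660 (n = -464 - 196 = -660)
f = -792/5 (f = 4*(13*(-15) - 3)/5 = 4*(-195 - 3)/5 = (⅘)*(-198) = -792/5 ≈ -158.40)
R(Q) = -792*Q²/5
1/R(n) = 1/(-792/5*(-660)²) = 1/(-792/5*435600) = 1/(-68999040) = -1/68999040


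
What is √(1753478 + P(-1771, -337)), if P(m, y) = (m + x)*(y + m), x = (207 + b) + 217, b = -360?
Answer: √5351834 ≈ 2313.4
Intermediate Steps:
x = 64 (x = (207 - 360) + 217 = -153 + 217 = 64)
P(m, y) = (64 + m)*(m + y) (P(m, y) = (m + 64)*(y + m) = (64 + m)*(m + y))
√(1753478 + P(-1771, -337)) = √(1753478 + ((-1771)² + 64*(-1771) + 64*(-337) - 1771*(-337))) = √(1753478 + (3136441 - 113344 - 21568 + 596827)) = √(1753478 + 3598356) = √5351834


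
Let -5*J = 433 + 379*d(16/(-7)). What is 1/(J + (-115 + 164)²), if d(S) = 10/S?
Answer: 40/105841 ≈ 0.00037793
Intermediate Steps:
J = 9801/40 (J = -(433 + 379*(10/((16/(-7)))))/5 = -(433 + 379*(10/((16*(-⅐)))))/5 = -(433 + 379*(10/(-16/7)))/5 = -(433 + 379*(10*(-7/16)))/5 = -(433 + 379*(-35/8))/5 = -(433 - 13265/8)/5 = -⅕*(-9801/8) = 9801/40 ≈ 245.02)
1/(J + (-115 + 164)²) = 1/(9801/40 + (-115 + 164)²) = 1/(9801/40 + 49²) = 1/(9801/40 + 2401) = 1/(105841/40) = 40/105841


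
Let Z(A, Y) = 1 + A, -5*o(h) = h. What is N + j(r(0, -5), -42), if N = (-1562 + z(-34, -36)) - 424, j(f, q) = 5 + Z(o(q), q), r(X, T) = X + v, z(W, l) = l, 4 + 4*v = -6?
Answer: -10038/5 ≈ -2007.6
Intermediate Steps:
v = -5/2 (v = -1 + (¼)*(-6) = -1 - 3/2 = -5/2 ≈ -2.5000)
o(h) = -h/5
r(X, T) = -5/2 + X (r(X, T) = X - 5/2 = -5/2 + X)
j(f, q) = 6 - q/5 (j(f, q) = 5 + (1 - q/5) = 6 - q/5)
N = -2022 (N = (-1562 - 36) - 424 = -1598 - 424 = -2022)
N + j(r(0, -5), -42) = -2022 + (6 - ⅕*(-42)) = -2022 + (6 + 42/5) = -2022 + 72/5 = -10038/5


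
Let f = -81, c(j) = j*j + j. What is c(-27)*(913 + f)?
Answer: 584064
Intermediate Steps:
c(j) = j + j² (c(j) = j² + j = j + j²)
c(-27)*(913 + f) = (-27*(1 - 27))*(913 - 81) = -27*(-26)*832 = 702*832 = 584064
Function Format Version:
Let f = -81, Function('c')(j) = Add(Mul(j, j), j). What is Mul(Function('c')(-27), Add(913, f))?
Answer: 584064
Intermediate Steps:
Function('c')(j) = Add(j, Pow(j, 2)) (Function('c')(j) = Add(Pow(j, 2), j) = Add(j, Pow(j, 2)))
Mul(Function('c')(-27), Add(913, f)) = Mul(Mul(-27, Add(1, -27)), Add(913, -81)) = Mul(Mul(-27, -26), 832) = Mul(702, 832) = 584064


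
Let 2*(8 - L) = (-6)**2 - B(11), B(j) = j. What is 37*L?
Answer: -333/2 ≈ -166.50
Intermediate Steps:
L = -9/2 (L = 8 - ((-6)**2 - 1*11)/2 = 8 - (36 - 11)/2 = 8 - 1/2*25 = 8 - 25/2 = -9/2 ≈ -4.5000)
37*L = 37*(-9/2) = -333/2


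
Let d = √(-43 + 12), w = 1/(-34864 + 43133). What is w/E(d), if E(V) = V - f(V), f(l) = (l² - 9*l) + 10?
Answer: 21/29280529 - 10*I*√31/29280529 ≈ 7.172e-7 - 1.9015e-6*I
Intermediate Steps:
f(l) = 10 + l² - 9*l
w = 1/8269 ≈ 0.00012093
d = I*√31 (d = √(-31) = I*√31 ≈ 5.5678*I)
E(V) = -10 - V² + 10*V (E(V) = V - (10 + V² - 9*V) = V + (-10 - V² + 9*V) = -10 - V² + 10*V)
w/E(d) = 1/(8269*(-10 - (I*√31)² + 10*(I*√31))) = 1/(8269*(-10 - 1*(-31) + 10*I*√31)) = 1/(8269*(-10 + 31 + 10*I*√31)) = 1/(8269*(21 + 10*I*√31))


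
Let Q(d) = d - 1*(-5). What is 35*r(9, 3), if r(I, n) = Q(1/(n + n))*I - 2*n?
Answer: 2835/2 ≈ 1417.5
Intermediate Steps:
Q(d) = 5 + d (Q(d) = d + 5 = 5 + d)
r(I, n) = -2*n + I*(5 + 1/(2*n)) (r(I, n) = (5 + 1/(n + n))*I - 2*n = (5 + 1/(2*n))*I - 2*n = I*(5 + 1/(2*n)) - 2*n = -2*n + I*(5 + 1/(2*n)))
35*r(9, 3) = 35*(-2*3 + 5*9 + (1/2)*9/3) = 35*(-6 + 45 + (1/2)*9*(1/3)) = 35*(-6 + 45 + 3/2) = 35*(81/2) = 2835/2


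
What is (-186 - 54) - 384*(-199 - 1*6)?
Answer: 78480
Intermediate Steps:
(-186 - 54) - 384*(-199 - 1*6) = -240 - 384*(-199 - 6) = -240 - 384*(-205) = -240 + 78720 = 78480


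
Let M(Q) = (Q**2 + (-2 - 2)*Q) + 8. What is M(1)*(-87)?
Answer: -435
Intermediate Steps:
M(Q) = 8 + Q**2 - 4*Q (M(Q) = (Q**2 - 4*Q) + 8 = 8 + Q**2 - 4*Q)
M(1)*(-87) = (8 + 1**2 - 4*1)*(-87) = (8 + 1 - 4)*(-87) = 5*(-87) = -435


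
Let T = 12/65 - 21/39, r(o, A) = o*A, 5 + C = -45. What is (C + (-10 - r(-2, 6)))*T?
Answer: 1104/65 ≈ 16.985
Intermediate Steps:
C = -50 (C = -5 - 45 = -50)
r(o, A) = A*o
T = -23/65 (T = 12*(1/65) - 21*1/39 = 12/65 - 7/13 = -23/65 ≈ -0.35385)
(C + (-10 - r(-2, 6)))*T = (-50 + (-10 - 6*(-2)))*(-23/65) = (-50 + (-10 - 1*(-12)))*(-23/65) = (-50 + (-10 + 12))*(-23/65) = (-50 + 2)*(-23/65) = -48*(-23/65) = 1104/65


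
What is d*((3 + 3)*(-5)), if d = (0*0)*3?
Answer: 0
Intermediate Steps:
d = 0 (d = 0*3 = 0)
d*((3 + 3)*(-5)) = 0*((3 + 3)*(-5)) = 0*(6*(-5)) = 0*(-30) = 0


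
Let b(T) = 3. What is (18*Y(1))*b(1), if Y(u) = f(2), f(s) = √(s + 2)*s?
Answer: 216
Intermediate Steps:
f(s) = s*√(2 + s) (f(s) = √(2 + s)*s = s*√(2 + s))
Y(u) = 4 (Y(u) = 2*√(2 + 2) = 2*√4 = 2*2 = 4)
(18*Y(1))*b(1) = (18*4)*3 = 72*3 = 216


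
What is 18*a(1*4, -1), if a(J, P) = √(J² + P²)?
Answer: 18*√17 ≈ 74.216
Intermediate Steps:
18*a(1*4, -1) = 18*√((1*4)² + (-1)²) = 18*√(4² + 1) = 18*√(16 + 1) = 18*√17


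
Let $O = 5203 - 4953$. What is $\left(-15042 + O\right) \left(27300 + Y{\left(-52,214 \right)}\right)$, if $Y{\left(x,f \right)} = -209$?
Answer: $-400730072$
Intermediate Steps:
$O = 250$ ($O = 5203 - 4953 = 250$)
$\left(-15042 + O\right) \left(27300 + Y{\left(-52,214 \right)}\right) = \left(-15042 + 250\right) \left(27300 - 209\right) = \left(-14792\right) 27091 = -400730072$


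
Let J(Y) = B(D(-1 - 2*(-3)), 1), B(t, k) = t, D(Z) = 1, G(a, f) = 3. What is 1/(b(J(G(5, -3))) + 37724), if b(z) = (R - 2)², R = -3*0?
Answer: 1/37728 ≈ 2.6505e-5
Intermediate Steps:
J(Y) = 1
R = 0
b(z) = 4 (b(z) = (0 - 2)² = (-2)² = 4)
1/(b(J(G(5, -3))) + 37724) = 1/(4 + 37724) = 1/37728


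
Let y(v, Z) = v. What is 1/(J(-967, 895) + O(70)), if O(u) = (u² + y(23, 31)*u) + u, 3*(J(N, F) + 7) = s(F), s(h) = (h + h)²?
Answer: 3/3223819 ≈ 9.3057e-7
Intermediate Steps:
s(h) = 4*h² (s(h) = (2*h)² = 4*h²)
J(N, F) = -7 + 4*F²/3 (J(N, F) = -7 + (4*F²)/3 = -7 + 4*F²/3)
O(u) = u² + 24*u (O(u) = (u² + 23*u) + u = u² + 24*u)
1/(J(-967, 895) + O(70)) = 1/((-7 + (4/3)*895²) + 70*(24 + 70)) = 1/((-7 + (4/3)*801025) + 70*94) = 1/((-7 + 3204100/3) + 6580) = 1/(3204079/3 + 6580) = 1/(3223819/3) = 3/3223819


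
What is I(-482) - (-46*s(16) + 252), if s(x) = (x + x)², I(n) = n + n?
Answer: 45888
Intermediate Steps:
I(n) = 2*n
s(x) = 4*x² (s(x) = (2*x)² = 4*x²)
I(-482) - (-46*s(16) + 252) = 2*(-482) - (-184*16² + 252) = -964 - (-184*256 + 252) = -964 - (-46*1024 + 252) = -964 - (-47104 + 252) = -964 - 1*(-46852) = -964 + 46852 = 45888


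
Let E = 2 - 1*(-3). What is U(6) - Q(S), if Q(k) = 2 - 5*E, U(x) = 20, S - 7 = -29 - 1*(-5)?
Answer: 43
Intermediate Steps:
S = -17 (S = 7 + (-29 - 1*(-5)) = 7 + (-29 + 5) = 7 - 24 = -17)
E = 5 (E = 2 + 3 = 5)
Q(k) = -23 (Q(k) = 2 - 5*5 = 2 - 25 = -23)
U(6) - Q(S) = 20 - 1*(-23) = 20 + 23 = 43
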